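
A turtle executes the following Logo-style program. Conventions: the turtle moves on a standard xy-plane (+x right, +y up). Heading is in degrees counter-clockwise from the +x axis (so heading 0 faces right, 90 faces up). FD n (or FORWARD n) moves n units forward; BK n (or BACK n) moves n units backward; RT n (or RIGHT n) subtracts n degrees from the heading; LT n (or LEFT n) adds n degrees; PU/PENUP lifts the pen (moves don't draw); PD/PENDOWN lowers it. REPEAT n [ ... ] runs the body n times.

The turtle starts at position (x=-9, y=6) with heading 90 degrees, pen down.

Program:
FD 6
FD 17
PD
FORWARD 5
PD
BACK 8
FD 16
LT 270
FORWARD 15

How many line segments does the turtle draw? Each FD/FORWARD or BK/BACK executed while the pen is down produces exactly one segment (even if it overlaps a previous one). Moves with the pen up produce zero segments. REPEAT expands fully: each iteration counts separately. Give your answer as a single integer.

Executing turtle program step by step:
Start: pos=(-9,6), heading=90, pen down
FD 6: (-9,6) -> (-9,12) [heading=90, draw]
FD 17: (-9,12) -> (-9,29) [heading=90, draw]
PD: pen down
FD 5: (-9,29) -> (-9,34) [heading=90, draw]
PD: pen down
BK 8: (-9,34) -> (-9,26) [heading=90, draw]
FD 16: (-9,26) -> (-9,42) [heading=90, draw]
LT 270: heading 90 -> 0
FD 15: (-9,42) -> (6,42) [heading=0, draw]
Final: pos=(6,42), heading=0, 6 segment(s) drawn
Segments drawn: 6

Answer: 6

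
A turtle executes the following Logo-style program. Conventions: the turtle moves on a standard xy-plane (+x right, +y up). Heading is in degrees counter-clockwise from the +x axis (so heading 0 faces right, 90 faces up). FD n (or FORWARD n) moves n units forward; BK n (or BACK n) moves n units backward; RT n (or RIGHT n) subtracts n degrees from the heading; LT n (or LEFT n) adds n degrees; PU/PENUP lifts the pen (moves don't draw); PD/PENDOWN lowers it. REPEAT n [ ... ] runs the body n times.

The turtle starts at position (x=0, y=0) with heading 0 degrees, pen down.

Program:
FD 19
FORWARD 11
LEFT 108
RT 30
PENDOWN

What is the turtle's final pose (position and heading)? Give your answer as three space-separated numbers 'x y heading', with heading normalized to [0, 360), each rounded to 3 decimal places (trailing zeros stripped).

Executing turtle program step by step:
Start: pos=(0,0), heading=0, pen down
FD 19: (0,0) -> (19,0) [heading=0, draw]
FD 11: (19,0) -> (30,0) [heading=0, draw]
LT 108: heading 0 -> 108
RT 30: heading 108 -> 78
PD: pen down
Final: pos=(30,0), heading=78, 2 segment(s) drawn

Answer: 30 0 78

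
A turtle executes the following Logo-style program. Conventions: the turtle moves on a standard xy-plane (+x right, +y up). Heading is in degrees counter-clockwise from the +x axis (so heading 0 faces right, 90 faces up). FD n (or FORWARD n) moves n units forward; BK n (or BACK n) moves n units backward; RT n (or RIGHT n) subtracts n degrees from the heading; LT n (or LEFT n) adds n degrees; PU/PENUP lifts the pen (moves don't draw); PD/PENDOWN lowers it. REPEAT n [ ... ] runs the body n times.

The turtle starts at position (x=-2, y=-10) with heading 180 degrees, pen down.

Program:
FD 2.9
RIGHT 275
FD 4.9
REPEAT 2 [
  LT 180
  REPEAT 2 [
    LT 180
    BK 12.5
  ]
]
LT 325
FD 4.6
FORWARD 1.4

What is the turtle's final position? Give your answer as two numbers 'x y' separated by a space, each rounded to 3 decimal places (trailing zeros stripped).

Executing turtle program step by step:
Start: pos=(-2,-10), heading=180, pen down
FD 2.9: (-2,-10) -> (-4.9,-10) [heading=180, draw]
RT 275: heading 180 -> 265
FD 4.9: (-4.9,-10) -> (-5.327,-14.881) [heading=265, draw]
REPEAT 2 [
  -- iteration 1/2 --
  LT 180: heading 265 -> 85
  REPEAT 2 [
    -- iteration 1/2 --
    LT 180: heading 85 -> 265
    BK 12.5: (-5.327,-14.881) -> (-4.238,-2.429) [heading=265, draw]
    -- iteration 2/2 --
    LT 180: heading 265 -> 85
    BK 12.5: (-4.238,-2.429) -> (-5.327,-14.881) [heading=85, draw]
  ]
  -- iteration 2/2 --
  LT 180: heading 85 -> 265
  REPEAT 2 [
    -- iteration 1/2 --
    LT 180: heading 265 -> 85
    BK 12.5: (-5.327,-14.881) -> (-6.417,-27.334) [heading=85, draw]
    -- iteration 2/2 --
    LT 180: heading 85 -> 265
    BK 12.5: (-6.417,-27.334) -> (-5.327,-14.881) [heading=265, draw]
  ]
]
LT 325: heading 265 -> 230
FD 4.6: (-5.327,-14.881) -> (-8.284,-18.405) [heading=230, draw]
FD 1.4: (-8.284,-18.405) -> (-9.184,-19.478) [heading=230, draw]
Final: pos=(-9.184,-19.478), heading=230, 8 segment(s) drawn

Answer: -9.184 -19.478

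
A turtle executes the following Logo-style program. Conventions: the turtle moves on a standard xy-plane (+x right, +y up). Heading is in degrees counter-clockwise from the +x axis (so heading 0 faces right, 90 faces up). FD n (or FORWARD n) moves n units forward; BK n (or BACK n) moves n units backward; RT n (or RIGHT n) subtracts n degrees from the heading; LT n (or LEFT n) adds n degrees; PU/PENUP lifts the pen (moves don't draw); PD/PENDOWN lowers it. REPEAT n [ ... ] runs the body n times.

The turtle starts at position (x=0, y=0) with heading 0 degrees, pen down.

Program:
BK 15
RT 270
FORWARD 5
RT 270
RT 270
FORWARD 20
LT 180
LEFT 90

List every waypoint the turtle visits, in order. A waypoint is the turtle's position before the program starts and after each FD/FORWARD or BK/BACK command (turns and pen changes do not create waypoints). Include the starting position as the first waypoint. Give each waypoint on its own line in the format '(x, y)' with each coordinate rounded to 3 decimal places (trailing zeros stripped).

Answer: (0, 0)
(-15, 0)
(-15, 5)
(-15, -15)

Derivation:
Executing turtle program step by step:
Start: pos=(0,0), heading=0, pen down
BK 15: (0,0) -> (-15,0) [heading=0, draw]
RT 270: heading 0 -> 90
FD 5: (-15,0) -> (-15,5) [heading=90, draw]
RT 270: heading 90 -> 180
RT 270: heading 180 -> 270
FD 20: (-15,5) -> (-15,-15) [heading=270, draw]
LT 180: heading 270 -> 90
LT 90: heading 90 -> 180
Final: pos=(-15,-15), heading=180, 3 segment(s) drawn
Waypoints (4 total):
(0, 0)
(-15, 0)
(-15, 5)
(-15, -15)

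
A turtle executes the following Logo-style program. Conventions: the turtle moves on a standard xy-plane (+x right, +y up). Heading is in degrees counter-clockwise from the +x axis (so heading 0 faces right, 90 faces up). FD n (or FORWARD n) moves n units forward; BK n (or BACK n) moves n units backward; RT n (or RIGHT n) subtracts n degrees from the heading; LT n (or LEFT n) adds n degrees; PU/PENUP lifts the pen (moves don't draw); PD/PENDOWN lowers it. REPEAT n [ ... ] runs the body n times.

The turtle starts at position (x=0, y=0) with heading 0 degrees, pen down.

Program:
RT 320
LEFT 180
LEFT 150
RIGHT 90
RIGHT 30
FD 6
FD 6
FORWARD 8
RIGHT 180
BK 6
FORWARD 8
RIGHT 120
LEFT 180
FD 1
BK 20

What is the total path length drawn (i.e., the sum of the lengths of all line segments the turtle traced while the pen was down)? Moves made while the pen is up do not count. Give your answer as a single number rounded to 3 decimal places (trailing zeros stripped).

Answer: 55

Derivation:
Executing turtle program step by step:
Start: pos=(0,0), heading=0, pen down
RT 320: heading 0 -> 40
LT 180: heading 40 -> 220
LT 150: heading 220 -> 10
RT 90: heading 10 -> 280
RT 30: heading 280 -> 250
FD 6: (0,0) -> (-2.052,-5.638) [heading=250, draw]
FD 6: (-2.052,-5.638) -> (-4.104,-11.276) [heading=250, draw]
FD 8: (-4.104,-11.276) -> (-6.84,-18.794) [heading=250, draw]
RT 180: heading 250 -> 70
BK 6: (-6.84,-18.794) -> (-8.893,-24.432) [heading=70, draw]
FD 8: (-8.893,-24.432) -> (-6.156,-16.914) [heading=70, draw]
RT 120: heading 70 -> 310
LT 180: heading 310 -> 130
FD 1: (-6.156,-16.914) -> (-6.799,-16.148) [heading=130, draw]
BK 20: (-6.799,-16.148) -> (6.057,-31.469) [heading=130, draw]
Final: pos=(6.057,-31.469), heading=130, 7 segment(s) drawn

Segment lengths:
  seg 1: (0,0) -> (-2.052,-5.638), length = 6
  seg 2: (-2.052,-5.638) -> (-4.104,-11.276), length = 6
  seg 3: (-4.104,-11.276) -> (-6.84,-18.794), length = 8
  seg 4: (-6.84,-18.794) -> (-8.893,-24.432), length = 6
  seg 5: (-8.893,-24.432) -> (-6.156,-16.914), length = 8
  seg 6: (-6.156,-16.914) -> (-6.799,-16.148), length = 1
  seg 7: (-6.799,-16.148) -> (6.057,-31.469), length = 20
Total = 55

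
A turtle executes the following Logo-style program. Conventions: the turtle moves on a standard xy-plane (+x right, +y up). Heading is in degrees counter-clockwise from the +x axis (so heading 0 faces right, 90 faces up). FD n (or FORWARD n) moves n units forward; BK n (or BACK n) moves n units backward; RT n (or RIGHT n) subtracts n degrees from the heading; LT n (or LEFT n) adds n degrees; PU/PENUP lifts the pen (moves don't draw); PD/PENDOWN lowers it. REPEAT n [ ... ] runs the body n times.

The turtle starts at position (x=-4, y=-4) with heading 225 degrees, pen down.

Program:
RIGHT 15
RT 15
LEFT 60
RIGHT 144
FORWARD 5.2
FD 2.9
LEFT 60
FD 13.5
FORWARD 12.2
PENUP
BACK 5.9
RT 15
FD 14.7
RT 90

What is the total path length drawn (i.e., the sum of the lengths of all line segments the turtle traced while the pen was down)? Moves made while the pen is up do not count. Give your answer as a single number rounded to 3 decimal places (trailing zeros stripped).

Answer: 33.8

Derivation:
Executing turtle program step by step:
Start: pos=(-4,-4), heading=225, pen down
RT 15: heading 225 -> 210
RT 15: heading 210 -> 195
LT 60: heading 195 -> 255
RT 144: heading 255 -> 111
FD 5.2: (-4,-4) -> (-5.864,0.855) [heading=111, draw]
FD 2.9: (-5.864,0.855) -> (-6.903,3.562) [heading=111, draw]
LT 60: heading 111 -> 171
FD 13.5: (-6.903,3.562) -> (-20.237,5.674) [heading=171, draw]
FD 12.2: (-20.237,5.674) -> (-32.286,7.582) [heading=171, draw]
PU: pen up
BK 5.9: (-32.286,7.582) -> (-26.459,6.659) [heading=171, move]
RT 15: heading 171 -> 156
FD 14.7: (-26.459,6.659) -> (-39.888,12.638) [heading=156, move]
RT 90: heading 156 -> 66
Final: pos=(-39.888,12.638), heading=66, 4 segment(s) drawn

Segment lengths:
  seg 1: (-4,-4) -> (-5.864,0.855), length = 5.2
  seg 2: (-5.864,0.855) -> (-6.903,3.562), length = 2.9
  seg 3: (-6.903,3.562) -> (-20.237,5.674), length = 13.5
  seg 4: (-20.237,5.674) -> (-32.286,7.582), length = 12.2
Total = 33.8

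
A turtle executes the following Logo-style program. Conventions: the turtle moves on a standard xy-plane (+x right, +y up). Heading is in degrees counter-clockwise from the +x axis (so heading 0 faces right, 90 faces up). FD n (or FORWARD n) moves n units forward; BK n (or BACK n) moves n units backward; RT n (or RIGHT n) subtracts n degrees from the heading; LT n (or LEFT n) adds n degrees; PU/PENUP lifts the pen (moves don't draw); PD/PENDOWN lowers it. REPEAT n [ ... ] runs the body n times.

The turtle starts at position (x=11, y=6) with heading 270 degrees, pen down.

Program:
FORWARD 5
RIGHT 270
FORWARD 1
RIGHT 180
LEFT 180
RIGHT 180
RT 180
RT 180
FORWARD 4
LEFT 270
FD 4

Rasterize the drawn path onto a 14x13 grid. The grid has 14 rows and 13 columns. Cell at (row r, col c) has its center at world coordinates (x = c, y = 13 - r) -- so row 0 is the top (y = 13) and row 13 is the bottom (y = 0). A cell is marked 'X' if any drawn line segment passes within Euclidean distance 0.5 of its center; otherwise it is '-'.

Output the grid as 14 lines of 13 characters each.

Answer: -------------
-------------
-------------
-------------
-------------
-------------
-------------
-----------X-
--------X--X-
--------X--X-
--------X--X-
--------X--X-
--------XXXXX
-------------

Derivation:
Segment 0: (11,6) -> (11,1)
Segment 1: (11,1) -> (12,1)
Segment 2: (12,1) -> (8,1)
Segment 3: (8,1) -> (8,5)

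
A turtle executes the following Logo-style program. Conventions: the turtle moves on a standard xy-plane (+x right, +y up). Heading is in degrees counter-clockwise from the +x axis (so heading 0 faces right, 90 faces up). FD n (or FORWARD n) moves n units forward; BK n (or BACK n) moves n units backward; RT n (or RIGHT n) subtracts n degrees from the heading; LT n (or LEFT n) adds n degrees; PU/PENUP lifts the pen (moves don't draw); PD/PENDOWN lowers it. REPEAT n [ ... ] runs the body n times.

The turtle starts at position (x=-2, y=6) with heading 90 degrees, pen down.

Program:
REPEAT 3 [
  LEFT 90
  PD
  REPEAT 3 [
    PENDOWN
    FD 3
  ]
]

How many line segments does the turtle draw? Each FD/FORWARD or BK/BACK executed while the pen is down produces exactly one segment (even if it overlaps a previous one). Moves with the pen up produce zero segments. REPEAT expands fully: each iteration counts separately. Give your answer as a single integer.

Executing turtle program step by step:
Start: pos=(-2,6), heading=90, pen down
REPEAT 3 [
  -- iteration 1/3 --
  LT 90: heading 90 -> 180
  PD: pen down
  REPEAT 3 [
    -- iteration 1/3 --
    PD: pen down
    FD 3: (-2,6) -> (-5,6) [heading=180, draw]
    -- iteration 2/3 --
    PD: pen down
    FD 3: (-5,6) -> (-8,6) [heading=180, draw]
    -- iteration 3/3 --
    PD: pen down
    FD 3: (-8,6) -> (-11,6) [heading=180, draw]
  ]
  -- iteration 2/3 --
  LT 90: heading 180 -> 270
  PD: pen down
  REPEAT 3 [
    -- iteration 1/3 --
    PD: pen down
    FD 3: (-11,6) -> (-11,3) [heading=270, draw]
    -- iteration 2/3 --
    PD: pen down
    FD 3: (-11,3) -> (-11,0) [heading=270, draw]
    -- iteration 3/3 --
    PD: pen down
    FD 3: (-11,0) -> (-11,-3) [heading=270, draw]
  ]
  -- iteration 3/3 --
  LT 90: heading 270 -> 0
  PD: pen down
  REPEAT 3 [
    -- iteration 1/3 --
    PD: pen down
    FD 3: (-11,-3) -> (-8,-3) [heading=0, draw]
    -- iteration 2/3 --
    PD: pen down
    FD 3: (-8,-3) -> (-5,-3) [heading=0, draw]
    -- iteration 3/3 --
    PD: pen down
    FD 3: (-5,-3) -> (-2,-3) [heading=0, draw]
  ]
]
Final: pos=(-2,-3), heading=0, 9 segment(s) drawn
Segments drawn: 9

Answer: 9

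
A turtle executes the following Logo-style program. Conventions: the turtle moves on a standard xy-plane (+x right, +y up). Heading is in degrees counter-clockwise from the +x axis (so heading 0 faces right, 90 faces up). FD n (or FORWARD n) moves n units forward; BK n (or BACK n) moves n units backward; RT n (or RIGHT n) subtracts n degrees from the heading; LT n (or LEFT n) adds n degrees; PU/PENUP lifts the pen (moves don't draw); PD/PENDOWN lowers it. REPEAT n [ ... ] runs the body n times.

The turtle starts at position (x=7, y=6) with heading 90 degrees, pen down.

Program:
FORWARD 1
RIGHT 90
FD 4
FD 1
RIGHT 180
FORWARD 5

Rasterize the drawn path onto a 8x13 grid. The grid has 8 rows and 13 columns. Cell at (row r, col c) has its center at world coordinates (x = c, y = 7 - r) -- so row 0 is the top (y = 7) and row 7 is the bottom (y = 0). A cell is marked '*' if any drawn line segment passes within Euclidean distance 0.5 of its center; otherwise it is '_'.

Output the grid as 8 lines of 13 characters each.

Answer: _______******
_______*_____
_____________
_____________
_____________
_____________
_____________
_____________

Derivation:
Segment 0: (7,6) -> (7,7)
Segment 1: (7,7) -> (11,7)
Segment 2: (11,7) -> (12,7)
Segment 3: (12,7) -> (7,7)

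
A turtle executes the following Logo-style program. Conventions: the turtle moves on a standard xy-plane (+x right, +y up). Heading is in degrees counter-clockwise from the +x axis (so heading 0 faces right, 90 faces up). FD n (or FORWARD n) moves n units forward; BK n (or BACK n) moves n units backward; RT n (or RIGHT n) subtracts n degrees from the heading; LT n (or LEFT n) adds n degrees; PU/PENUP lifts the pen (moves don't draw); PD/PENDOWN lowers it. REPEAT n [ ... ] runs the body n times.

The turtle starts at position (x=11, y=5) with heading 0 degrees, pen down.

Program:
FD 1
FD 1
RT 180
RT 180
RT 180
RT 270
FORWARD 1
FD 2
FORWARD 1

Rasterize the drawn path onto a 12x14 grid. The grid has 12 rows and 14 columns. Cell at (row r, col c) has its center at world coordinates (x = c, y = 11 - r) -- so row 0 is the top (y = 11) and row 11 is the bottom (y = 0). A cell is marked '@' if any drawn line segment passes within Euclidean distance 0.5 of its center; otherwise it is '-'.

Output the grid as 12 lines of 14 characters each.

Segment 0: (11,5) -> (12,5)
Segment 1: (12,5) -> (13,5)
Segment 2: (13,5) -> (13,4)
Segment 3: (13,4) -> (13,2)
Segment 4: (13,2) -> (13,1)

Answer: --------------
--------------
--------------
--------------
--------------
--------------
-----------@@@
-------------@
-------------@
-------------@
-------------@
--------------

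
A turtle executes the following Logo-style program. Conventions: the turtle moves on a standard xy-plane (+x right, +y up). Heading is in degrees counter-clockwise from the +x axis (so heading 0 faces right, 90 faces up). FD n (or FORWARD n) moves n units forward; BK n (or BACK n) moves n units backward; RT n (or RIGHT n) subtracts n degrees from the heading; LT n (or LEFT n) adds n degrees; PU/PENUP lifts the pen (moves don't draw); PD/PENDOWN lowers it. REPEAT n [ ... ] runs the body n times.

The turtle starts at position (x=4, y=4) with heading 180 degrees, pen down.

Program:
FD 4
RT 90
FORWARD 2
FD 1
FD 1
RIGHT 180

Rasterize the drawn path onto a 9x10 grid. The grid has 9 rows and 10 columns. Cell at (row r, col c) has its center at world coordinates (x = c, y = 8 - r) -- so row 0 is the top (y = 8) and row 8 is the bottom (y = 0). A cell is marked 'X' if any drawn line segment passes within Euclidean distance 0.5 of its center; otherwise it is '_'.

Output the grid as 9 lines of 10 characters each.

Answer: X_________
X_________
X_________
X_________
XXXXX_____
__________
__________
__________
__________

Derivation:
Segment 0: (4,4) -> (0,4)
Segment 1: (0,4) -> (0,6)
Segment 2: (0,6) -> (0,7)
Segment 3: (0,7) -> (0,8)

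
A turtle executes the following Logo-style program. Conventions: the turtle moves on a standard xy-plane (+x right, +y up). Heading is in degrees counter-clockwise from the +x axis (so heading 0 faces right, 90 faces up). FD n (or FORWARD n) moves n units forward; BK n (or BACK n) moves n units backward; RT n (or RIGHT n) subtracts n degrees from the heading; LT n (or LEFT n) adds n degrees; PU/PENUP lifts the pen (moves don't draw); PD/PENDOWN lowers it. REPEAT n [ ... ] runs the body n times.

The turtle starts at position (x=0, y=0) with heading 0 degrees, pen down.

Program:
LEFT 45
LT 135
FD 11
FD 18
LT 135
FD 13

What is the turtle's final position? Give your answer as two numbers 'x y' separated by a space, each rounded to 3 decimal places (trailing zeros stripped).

Executing turtle program step by step:
Start: pos=(0,0), heading=0, pen down
LT 45: heading 0 -> 45
LT 135: heading 45 -> 180
FD 11: (0,0) -> (-11,0) [heading=180, draw]
FD 18: (-11,0) -> (-29,0) [heading=180, draw]
LT 135: heading 180 -> 315
FD 13: (-29,0) -> (-19.808,-9.192) [heading=315, draw]
Final: pos=(-19.808,-9.192), heading=315, 3 segment(s) drawn

Answer: -19.808 -9.192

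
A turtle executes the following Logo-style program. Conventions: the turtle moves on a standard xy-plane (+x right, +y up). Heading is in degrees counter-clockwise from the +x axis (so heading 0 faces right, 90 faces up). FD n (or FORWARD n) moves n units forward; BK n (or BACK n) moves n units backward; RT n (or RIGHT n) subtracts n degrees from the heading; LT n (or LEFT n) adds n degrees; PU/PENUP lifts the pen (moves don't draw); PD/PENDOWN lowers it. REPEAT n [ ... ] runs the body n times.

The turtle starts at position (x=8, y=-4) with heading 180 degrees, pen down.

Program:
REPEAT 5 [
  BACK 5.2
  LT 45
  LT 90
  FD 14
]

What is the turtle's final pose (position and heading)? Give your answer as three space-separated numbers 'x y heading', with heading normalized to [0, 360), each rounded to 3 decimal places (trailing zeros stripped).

Answer: 12.101 2.254 135

Derivation:
Executing turtle program step by step:
Start: pos=(8,-4), heading=180, pen down
REPEAT 5 [
  -- iteration 1/5 --
  BK 5.2: (8,-4) -> (13.2,-4) [heading=180, draw]
  LT 45: heading 180 -> 225
  LT 90: heading 225 -> 315
  FD 14: (13.2,-4) -> (23.099,-13.899) [heading=315, draw]
  -- iteration 2/5 --
  BK 5.2: (23.099,-13.899) -> (19.423,-10.223) [heading=315, draw]
  LT 45: heading 315 -> 0
  LT 90: heading 0 -> 90
  FD 14: (19.423,-10.223) -> (19.423,3.777) [heading=90, draw]
  -- iteration 3/5 --
  BK 5.2: (19.423,3.777) -> (19.423,-1.423) [heading=90, draw]
  LT 45: heading 90 -> 135
  LT 90: heading 135 -> 225
  FD 14: (19.423,-1.423) -> (9.523,-11.322) [heading=225, draw]
  -- iteration 4/5 --
  BK 5.2: (9.523,-11.322) -> (13.2,-7.645) [heading=225, draw]
  LT 45: heading 225 -> 270
  LT 90: heading 270 -> 0
  FD 14: (13.2,-7.645) -> (27.2,-7.645) [heading=0, draw]
  -- iteration 5/5 --
  BK 5.2: (27.2,-7.645) -> (22,-7.645) [heading=0, draw]
  LT 45: heading 0 -> 45
  LT 90: heading 45 -> 135
  FD 14: (22,-7.645) -> (12.101,2.254) [heading=135, draw]
]
Final: pos=(12.101,2.254), heading=135, 10 segment(s) drawn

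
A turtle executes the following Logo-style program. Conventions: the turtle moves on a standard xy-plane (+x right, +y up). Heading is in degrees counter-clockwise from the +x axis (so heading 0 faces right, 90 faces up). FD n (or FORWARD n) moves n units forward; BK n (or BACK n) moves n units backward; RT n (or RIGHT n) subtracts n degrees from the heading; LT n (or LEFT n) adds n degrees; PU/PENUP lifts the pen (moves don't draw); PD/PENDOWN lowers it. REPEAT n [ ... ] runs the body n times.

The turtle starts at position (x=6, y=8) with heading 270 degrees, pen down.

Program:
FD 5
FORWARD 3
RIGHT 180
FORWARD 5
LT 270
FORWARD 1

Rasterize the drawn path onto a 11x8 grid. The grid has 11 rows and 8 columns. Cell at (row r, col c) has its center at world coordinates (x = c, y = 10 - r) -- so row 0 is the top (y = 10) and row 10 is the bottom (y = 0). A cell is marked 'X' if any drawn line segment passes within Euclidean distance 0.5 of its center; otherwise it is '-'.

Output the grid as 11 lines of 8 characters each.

Answer: --------
--------
------X-
------X-
------X-
------XX
------X-
------X-
------X-
------X-
------X-

Derivation:
Segment 0: (6,8) -> (6,3)
Segment 1: (6,3) -> (6,0)
Segment 2: (6,0) -> (6,5)
Segment 3: (6,5) -> (7,5)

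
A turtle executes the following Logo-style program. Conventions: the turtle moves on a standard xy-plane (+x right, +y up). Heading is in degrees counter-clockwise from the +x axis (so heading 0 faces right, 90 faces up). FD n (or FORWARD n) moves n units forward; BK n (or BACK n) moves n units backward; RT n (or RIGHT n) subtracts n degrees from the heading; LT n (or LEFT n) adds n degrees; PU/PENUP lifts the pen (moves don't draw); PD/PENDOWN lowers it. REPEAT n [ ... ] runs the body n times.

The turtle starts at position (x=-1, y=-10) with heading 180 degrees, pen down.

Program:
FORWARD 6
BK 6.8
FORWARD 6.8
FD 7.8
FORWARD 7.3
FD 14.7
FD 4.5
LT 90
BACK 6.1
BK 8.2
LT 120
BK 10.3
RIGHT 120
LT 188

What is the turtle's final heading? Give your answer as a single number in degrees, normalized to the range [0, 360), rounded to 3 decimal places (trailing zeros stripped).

Executing turtle program step by step:
Start: pos=(-1,-10), heading=180, pen down
FD 6: (-1,-10) -> (-7,-10) [heading=180, draw]
BK 6.8: (-7,-10) -> (-0.2,-10) [heading=180, draw]
FD 6.8: (-0.2,-10) -> (-7,-10) [heading=180, draw]
FD 7.8: (-7,-10) -> (-14.8,-10) [heading=180, draw]
FD 7.3: (-14.8,-10) -> (-22.1,-10) [heading=180, draw]
FD 14.7: (-22.1,-10) -> (-36.8,-10) [heading=180, draw]
FD 4.5: (-36.8,-10) -> (-41.3,-10) [heading=180, draw]
LT 90: heading 180 -> 270
BK 6.1: (-41.3,-10) -> (-41.3,-3.9) [heading=270, draw]
BK 8.2: (-41.3,-3.9) -> (-41.3,4.3) [heading=270, draw]
LT 120: heading 270 -> 30
BK 10.3: (-41.3,4.3) -> (-50.22,-0.85) [heading=30, draw]
RT 120: heading 30 -> 270
LT 188: heading 270 -> 98
Final: pos=(-50.22,-0.85), heading=98, 10 segment(s) drawn

Answer: 98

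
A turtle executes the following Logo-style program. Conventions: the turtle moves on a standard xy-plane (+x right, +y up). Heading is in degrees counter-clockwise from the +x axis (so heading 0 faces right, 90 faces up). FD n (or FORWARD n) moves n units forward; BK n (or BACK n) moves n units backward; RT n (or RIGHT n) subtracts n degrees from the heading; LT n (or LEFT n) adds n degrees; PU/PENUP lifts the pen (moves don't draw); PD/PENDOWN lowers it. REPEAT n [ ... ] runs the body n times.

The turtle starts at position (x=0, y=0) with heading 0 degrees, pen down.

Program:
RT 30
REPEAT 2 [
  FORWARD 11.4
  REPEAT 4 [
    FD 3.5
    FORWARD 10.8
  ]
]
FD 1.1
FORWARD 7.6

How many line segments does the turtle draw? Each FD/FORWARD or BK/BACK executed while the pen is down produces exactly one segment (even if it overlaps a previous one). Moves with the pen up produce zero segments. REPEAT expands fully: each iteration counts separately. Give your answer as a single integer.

Executing turtle program step by step:
Start: pos=(0,0), heading=0, pen down
RT 30: heading 0 -> 330
REPEAT 2 [
  -- iteration 1/2 --
  FD 11.4: (0,0) -> (9.873,-5.7) [heading=330, draw]
  REPEAT 4 [
    -- iteration 1/4 --
    FD 3.5: (9.873,-5.7) -> (12.904,-7.45) [heading=330, draw]
    FD 10.8: (12.904,-7.45) -> (22.257,-12.85) [heading=330, draw]
    -- iteration 2/4 --
    FD 3.5: (22.257,-12.85) -> (25.288,-14.6) [heading=330, draw]
    FD 10.8: (25.288,-14.6) -> (34.641,-20) [heading=330, draw]
    -- iteration 3/4 --
    FD 3.5: (34.641,-20) -> (37.672,-21.75) [heading=330, draw]
    FD 10.8: (37.672,-21.75) -> (47.025,-27.15) [heading=330, draw]
    -- iteration 4/4 --
    FD 3.5: (47.025,-27.15) -> (50.056,-28.9) [heading=330, draw]
    FD 10.8: (50.056,-28.9) -> (59.409,-34.3) [heading=330, draw]
  ]
  -- iteration 2/2 --
  FD 11.4: (59.409,-34.3) -> (69.282,-40) [heading=330, draw]
  REPEAT 4 [
    -- iteration 1/4 --
    FD 3.5: (69.282,-40) -> (72.313,-41.75) [heading=330, draw]
    FD 10.8: (72.313,-41.75) -> (81.666,-47.15) [heading=330, draw]
    -- iteration 2/4 --
    FD 3.5: (81.666,-47.15) -> (84.697,-48.9) [heading=330, draw]
    FD 10.8: (84.697,-48.9) -> (94.05,-54.3) [heading=330, draw]
    -- iteration 3/4 --
    FD 3.5: (94.05,-54.3) -> (97.081,-56.05) [heading=330, draw]
    FD 10.8: (97.081,-56.05) -> (106.435,-61.45) [heading=330, draw]
    -- iteration 4/4 --
    FD 3.5: (106.435,-61.45) -> (109.466,-63.2) [heading=330, draw]
    FD 10.8: (109.466,-63.2) -> (118.819,-68.6) [heading=330, draw]
  ]
]
FD 1.1: (118.819,-68.6) -> (119.771,-69.15) [heading=330, draw]
FD 7.6: (119.771,-69.15) -> (126.353,-72.95) [heading=330, draw]
Final: pos=(126.353,-72.95), heading=330, 20 segment(s) drawn
Segments drawn: 20

Answer: 20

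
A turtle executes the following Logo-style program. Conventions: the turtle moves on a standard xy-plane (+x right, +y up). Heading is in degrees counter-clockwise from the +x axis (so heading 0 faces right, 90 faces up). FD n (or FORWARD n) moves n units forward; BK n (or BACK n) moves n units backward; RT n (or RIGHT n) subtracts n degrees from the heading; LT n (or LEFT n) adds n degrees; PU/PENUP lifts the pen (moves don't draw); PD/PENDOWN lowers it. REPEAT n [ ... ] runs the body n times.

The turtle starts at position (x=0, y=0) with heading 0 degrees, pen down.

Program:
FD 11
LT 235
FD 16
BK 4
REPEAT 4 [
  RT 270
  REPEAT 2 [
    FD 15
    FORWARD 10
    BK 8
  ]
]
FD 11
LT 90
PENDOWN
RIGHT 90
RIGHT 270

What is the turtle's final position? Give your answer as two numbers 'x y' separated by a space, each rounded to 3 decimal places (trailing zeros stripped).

Answer: -2.192 -18.84

Derivation:
Executing turtle program step by step:
Start: pos=(0,0), heading=0, pen down
FD 11: (0,0) -> (11,0) [heading=0, draw]
LT 235: heading 0 -> 235
FD 16: (11,0) -> (1.823,-13.106) [heading=235, draw]
BK 4: (1.823,-13.106) -> (4.117,-9.83) [heading=235, draw]
REPEAT 4 [
  -- iteration 1/4 --
  RT 270: heading 235 -> 325
  REPEAT 2 [
    -- iteration 1/2 --
    FD 15: (4.117,-9.83) -> (16.404,-18.433) [heading=325, draw]
    FD 10: (16.404,-18.433) -> (24.596,-24.169) [heading=325, draw]
    BK 8: (24.596,-24.169) -> (18.043,-19.581) [heading=325, draw]
    -- iteration 2/2 --
    FD 15: (18.043,-19.581) -> (30.33,-28.184) [heading=325, draw]
    FD 10: (30.33,-28.184) -> (38.521,-33.92) [heading=325, draw]
    BK 8: (38.521,-33.92) -> (31.968,-29.331) [heading=325, draw]
  ]
  -- iteration 2/4 --
  RT 270: heading 325 -> 55
  REPEAT 2 [
    -- iteration 1/2 --
    FD 15: (31.968,-29.331) -> (40.572,-17.044) [heading=55, draw]
    FD 10: (40.572,-17.044) -> (46.308,-8.853) [heading=55, draw]
    BK 8: (46.308,-8.853) -> (41.719,-15.406) [heading=55, draw]
    -- iteration 2/2 --
    FD 15: (41.719,-15.406) -> (50.323,-3.119) [heading=55, draw]
    FD 10: (50.323,-3.119) -> (56.058,5.073) [heading=55, draw]
    BK 8: (56.058,5.073) -> (51.47,-1.48) [heading=55, draw]
  ]
  -- iteration 3/4 --
  RT 270: heading 55 -> 145
  REPEAT 2 [
    -- iteration 1/2 --
    FD 15: (51.47,-1.48) -> (39.183,7.123) [heading=145, draw]
    FD 10: (39.183,7.123) -> (30.991,12.859) [heading=145, draw]
    BK 8: (30.991,12.859) -> (37.544,8.271) [heading=145, draw]
    -- iteration 2/2 --
    FD 15: (37.544,8.271) -> (25.257,16.874) [heading=145, draw]
    FD 10: (25.257,16.874) -> (17.065,22.61) [heading=145, draw]
    BK 8: (17.065,22.61) -> (23.619,18.021) [heading=145, draw]
  ]
  -- iteration 4/4 --
  RT 270: heading 145 -> 235
  REPEAT 2 [
    -- iteration 1/2 --
    FD 15: (23.619,18.021) -> (15.015,5.734) [heading=235, draw]
    FD 10: (15.015,5.734) -> (9.279,-2.457) [heading=235, draw]
    BK 8: (9.279,-2.457) -> (13.868,4.096) [heading=235, draw]
    -- iteration 2/2 --
    FD 15: (13.868,4.096) -> (5.264,-8.192) [heading=235, draw]
    FD 10: (5.264,-8.192) -> (-0.472,-16.383) [heading=235, draw]
    BK 8: (-0.472,-16.383) -> (4.117,-9.83) [heading=235, draw]
  ]
]
FD 11: (4.117,-9.83) -> (-2.192,-18.84) [heading=235, draw]
LT 90: heading 235 -> 325
PD: pen down
RT 90: heading 325 -> 235
RT 270: heading 235 -> 325
Final: pos=(-2.192,-18.84), heading=325, 28 segment(s) drawn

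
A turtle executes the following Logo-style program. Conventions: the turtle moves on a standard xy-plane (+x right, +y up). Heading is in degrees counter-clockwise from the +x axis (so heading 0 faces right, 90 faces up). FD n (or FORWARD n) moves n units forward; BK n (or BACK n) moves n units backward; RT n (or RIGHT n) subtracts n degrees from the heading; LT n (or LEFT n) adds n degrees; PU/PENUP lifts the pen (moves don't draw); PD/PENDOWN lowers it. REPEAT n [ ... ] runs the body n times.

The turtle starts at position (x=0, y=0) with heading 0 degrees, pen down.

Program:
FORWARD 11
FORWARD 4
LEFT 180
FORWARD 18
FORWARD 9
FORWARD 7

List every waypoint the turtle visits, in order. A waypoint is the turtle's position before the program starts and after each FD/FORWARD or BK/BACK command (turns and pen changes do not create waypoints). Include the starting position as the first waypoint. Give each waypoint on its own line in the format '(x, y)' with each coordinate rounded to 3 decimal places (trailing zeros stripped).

Answer: (0, 0)
(11, 0)
(15, 0)
(-3, 0)
(-12, 0)
(-19, 0)

Derivation:
Executing turtle program step by step:
Start: pos=(0,0), heading=0, pen down
FD 11: (0,0) -> (11,0) [heading=0, draw]
FD 4: (11,0) -> (15,0) [heading=0, draw]
LT 180: heading 0 -> 180
FD 18: (15,0) -> (-3,0) [heading=180, draw]
FD 9: (-3,0) -> (-12,0) [heading=180, draw]
FD 7: (-12,0) -> (-19,0) [heading=180, draw]
Final: pos=(-19,0), heading=180, 5 segment(s) drawn
Waypoints (6 total):
(0, 0)
(11, 0)
(15, 0)
(-3, 0)
(-12, 0)
(-19, 0)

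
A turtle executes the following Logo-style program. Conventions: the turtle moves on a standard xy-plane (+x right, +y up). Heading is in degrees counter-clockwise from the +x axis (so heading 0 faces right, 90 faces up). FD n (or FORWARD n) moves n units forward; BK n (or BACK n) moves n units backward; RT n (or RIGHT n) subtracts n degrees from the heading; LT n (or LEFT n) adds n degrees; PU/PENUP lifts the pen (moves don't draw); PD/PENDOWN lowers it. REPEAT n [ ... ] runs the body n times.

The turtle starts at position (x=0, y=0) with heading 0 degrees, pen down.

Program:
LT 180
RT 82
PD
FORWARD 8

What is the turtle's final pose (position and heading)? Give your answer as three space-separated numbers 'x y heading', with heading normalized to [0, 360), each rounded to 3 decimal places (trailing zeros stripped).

Answer: -1.113 7.922 98

Derivation:
Executing turtle program step by step:
Start: pos=(0,0), heading=0, pen down
LT 180: heading 0 -> 180
RT 82: heading 180 -> 98
PD: pen down
FD 8: (0,0) -> (-1.113,7.922) [heading=98, draw]
Final: pos=(-1.113,7.922), heading=98, 1 segment(s) drawn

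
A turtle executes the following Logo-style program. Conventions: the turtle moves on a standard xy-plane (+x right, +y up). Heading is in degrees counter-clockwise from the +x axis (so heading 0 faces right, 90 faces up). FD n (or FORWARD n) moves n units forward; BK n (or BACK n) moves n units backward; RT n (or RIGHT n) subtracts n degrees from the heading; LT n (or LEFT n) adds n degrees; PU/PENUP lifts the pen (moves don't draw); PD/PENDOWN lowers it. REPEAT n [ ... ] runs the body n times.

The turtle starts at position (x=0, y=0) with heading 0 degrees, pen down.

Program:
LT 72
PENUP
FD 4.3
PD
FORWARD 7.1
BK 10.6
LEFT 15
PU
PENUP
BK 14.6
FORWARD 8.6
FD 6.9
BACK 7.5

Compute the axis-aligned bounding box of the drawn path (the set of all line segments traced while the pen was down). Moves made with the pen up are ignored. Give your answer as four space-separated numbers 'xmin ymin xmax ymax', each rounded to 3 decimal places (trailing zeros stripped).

Answer: 0.247 0.761 3.523 10.842

Derivation:
Executing turtle program step by step:
Start: pos=(0,0), heading=0, pen down
LT 72: heading 0 -> 72
PU: pen up
FD 4.3: (0,0) -> (1.329,4.09) [heading=72, move]
PD: pen down
FD 7.1: (1.329,4.09) -> (3.523,10.842) [heading=72, draw]
BK 10.6: (3.523,10.842) -> (0.247,0.761) [heading=72, draw]
LT 15: heading 72 -> 87
PU: pen up
PU: pen up
BK 14.6: (0.247,0.761) -> (-0.517,-13.819) [heading=87, move]
FD 8.6: (-0.517,-13.819) -> (-0.067,-5.231) [heading=87, move]
FD 6.9: (-0.067,-5.231) -> (0.294,1.66) [heading=87, move]
BK 7.5: (0.294,1.66) -> (-0.098,-5.83) [heading=87, move]
Final: pos=(-0.098,-5.83), heading=87, 2 segment(s) drawn

Segment endpoints: x in {0.247, 1.329, 3.523}, y in {0.761, 4.09, 10.842}
xmin=0.247, ymin=0.761, xmax=3.523, ymax=10.842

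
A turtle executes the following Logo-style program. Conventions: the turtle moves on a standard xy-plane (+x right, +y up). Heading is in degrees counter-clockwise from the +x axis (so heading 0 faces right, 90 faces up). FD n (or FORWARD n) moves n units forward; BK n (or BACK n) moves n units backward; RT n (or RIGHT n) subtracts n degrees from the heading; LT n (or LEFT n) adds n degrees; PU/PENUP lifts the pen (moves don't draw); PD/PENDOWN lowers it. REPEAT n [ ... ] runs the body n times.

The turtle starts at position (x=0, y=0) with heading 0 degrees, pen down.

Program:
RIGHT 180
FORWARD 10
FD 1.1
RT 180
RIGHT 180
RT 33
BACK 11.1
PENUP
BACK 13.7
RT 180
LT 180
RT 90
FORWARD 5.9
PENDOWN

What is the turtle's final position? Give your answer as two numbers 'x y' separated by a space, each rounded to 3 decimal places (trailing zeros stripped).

Answer: 12.912 -8.559

Derivation:
Executing turtle program step by step:
Start: pos=(0,0), heading=0, pen down
RT 180: heading 0 -> 180
FD 10: (0,0) -> (-10,0) [heading=180, draw]
FD 1.1: (-10,0) -> (-11.1,0) [heading=180, draw]
RT 180: heading 180 -> 0
RT 180: heading 0 -> 180
RT 33: heading 180 -> 147
BK 11.1: (-11.1,0) -> (-1.791,-6.045) [heading=147, draw]
PU: pen up
BK 13.7: (-1.791,-6.045) -> (9.699,-13.507) [heading=147, move]
RT 180: heading 147 -> 327
LT 180: heading 327 -> 147
RT 90: heading 147 -> 57
FD 5.9: (9.699,-13.507) -> (12.912,-8.559) [heading=57, move]
PD: pen down
Final: pos=(12.912,-8.559), heading=57, 3 segment(s) drawn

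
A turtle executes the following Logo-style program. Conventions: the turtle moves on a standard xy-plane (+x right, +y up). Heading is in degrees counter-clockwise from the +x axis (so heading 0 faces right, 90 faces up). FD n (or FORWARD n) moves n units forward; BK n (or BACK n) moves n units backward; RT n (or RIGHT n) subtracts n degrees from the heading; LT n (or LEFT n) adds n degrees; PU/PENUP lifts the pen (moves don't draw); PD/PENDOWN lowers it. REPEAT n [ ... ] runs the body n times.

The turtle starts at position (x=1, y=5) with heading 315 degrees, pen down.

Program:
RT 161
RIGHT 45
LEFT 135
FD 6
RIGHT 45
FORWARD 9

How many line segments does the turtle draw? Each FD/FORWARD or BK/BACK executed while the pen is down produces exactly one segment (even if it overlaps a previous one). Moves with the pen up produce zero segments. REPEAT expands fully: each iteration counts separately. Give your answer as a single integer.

Executing turtle program step by step:
Start: pos=(1,5), heading=315, pen down
RT 161: heading 315 -> 154
RT 45: heading 154 -> 109
LT 135: heading 109 -> 244
FD 6: (1,5) -> (-1.63,-0.393) [heading=244, draw]
RT 45: heading 244 -> 199
FD 9: (-1.63,-0.393) -> (-10.14,-3.323) [heading=199, draw]
Final: pos=(-10.14,-3.323), heading=199, 2 segment(s) drawn
Segments drawn: 2

Answer: 2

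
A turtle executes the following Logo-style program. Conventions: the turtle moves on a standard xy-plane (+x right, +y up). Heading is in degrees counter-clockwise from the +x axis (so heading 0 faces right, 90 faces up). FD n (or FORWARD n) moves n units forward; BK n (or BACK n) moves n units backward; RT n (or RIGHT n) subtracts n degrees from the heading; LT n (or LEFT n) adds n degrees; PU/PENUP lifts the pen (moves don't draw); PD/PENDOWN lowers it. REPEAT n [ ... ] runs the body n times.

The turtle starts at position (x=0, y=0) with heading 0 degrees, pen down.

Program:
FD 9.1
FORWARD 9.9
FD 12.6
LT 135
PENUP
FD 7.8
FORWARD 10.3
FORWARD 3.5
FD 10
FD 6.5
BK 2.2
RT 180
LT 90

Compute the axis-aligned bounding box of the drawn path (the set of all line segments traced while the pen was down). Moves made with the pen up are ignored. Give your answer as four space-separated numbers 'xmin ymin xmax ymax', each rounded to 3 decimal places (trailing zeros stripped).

Answer: 0 0 31.6 0

Derivation:
Executing turtle program step by step:
Start: pos=(0,0), heading=0, pen down
FD 9.1: (0,0) -> (9.1,0) [heading=0, draw]
FD 9.9: (9.1,0) -> (19,0) [heading=0, draw]
FD 12.6: (19,0) -> (31.6,0) [heading=0, draw]
LT 135: heading 0 -> 135
PU: pen up
FD 7.8: (31.6,0) -> (26.085,5.515) [heading=135, move]
FD 10.3: (26.085,5.515) -> (18.801,12.799) [heading=135, move]
FD 3.5: (18.801,12.799) -> (16.326,15.274) [heading=135, move]
FD 10: (16.326,15.274) -> (9.255,22.345) [heading=135, move]
FD 6.5: (9.255,22.345) -> (4.659,26.941) [heading=135, move]
BK 2.2: (4.659,26.941) -> (6.215,25.385) [heading=135, move]
RT 180: heading 135 -> 315
LT 90: heading 315 -> 45
Final: pos=(6.215,25.385), heading=45, 3 segment(s) drawn

Segment endpoints: x in {0, 9.1, 19, 31.6}, y in {0}
xmin=0, ymin=0, xmax=31.6, ymax=0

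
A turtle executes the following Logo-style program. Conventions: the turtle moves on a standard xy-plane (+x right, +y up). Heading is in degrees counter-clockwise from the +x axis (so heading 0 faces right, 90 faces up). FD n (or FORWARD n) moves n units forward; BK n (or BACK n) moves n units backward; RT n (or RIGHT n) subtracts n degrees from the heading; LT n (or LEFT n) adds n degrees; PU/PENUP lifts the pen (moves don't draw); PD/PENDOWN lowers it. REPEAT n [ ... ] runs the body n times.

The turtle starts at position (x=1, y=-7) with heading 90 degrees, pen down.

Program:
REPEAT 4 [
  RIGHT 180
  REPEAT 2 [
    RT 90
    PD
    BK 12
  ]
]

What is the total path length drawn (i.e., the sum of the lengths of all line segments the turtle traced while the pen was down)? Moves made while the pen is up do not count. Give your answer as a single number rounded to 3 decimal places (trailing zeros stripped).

Answer: 96

Derivation:
Executing turtle program step by step:
Start: pos=(1,-7), heading=90, pen down
REPEAT 4 [
  -- iteration 1/4 --
  RT 180: heading 90 -> 270
  REPEAT 2 [
    -- iteration 1/2 --
    RT 90: heading 270 -> 180
    PD: pen down
    BK 12: (1,-7) -> (13,-7) [heading=180, draw]
    -- iteration 2/2 --
    RT 90: heading 180 -> 90
    PD: pen down
    BK 12: (13,-7) -> (13,-19) [heading=90, draw]
  ]
  -- iteration 2/4 --
  RT 180: heading 90 -> 270
  REPEAT 2 [
    -- iteration 1/2 --
    RT 90: heading 270 -> 180
    PD: pen down
    BK 12: (13,-19) -> (25,-19) [heading=180, draw]
    -- iteration 2/2 --
    RT 90: heading 180 -> 90
    PD: pen down
    BK 12: (25,-19) -> (25,-31) [heading=90, draw]
  ]
  -- iteration 3/4 --
  RT 180: heading 90 -> 270
  REPEAT 2 [
    -- iteration 1/2 --
    RT 90: heading 270 -> 180
    PD: pen down
    BK 12: (25,-31) -> (37,-31) [heading=180, draw]
    -- iteration 2/2 --
    RT 90: heading 180 -> 90
    PD: pen down
    BK 12: (37,-31) -> (37,-43) [heading=90, draw]
  ]
  -- iteration 4/4 --
  RT 180: heading 90 -> 270
  REPEAT 2 [
    -- iteration 1/2 --
    RT 90: heading 270 -> 180
    PD: pen down
    BK 12: (37,-43) -> (49,-43) [heading=180, draw]
    -- iteration 2/2 --
    RT 90: heading 180 -> 90
    PD: pen down
    BK 12: (49,-43) -> (49,-55) [heading=90, draw]
  ]
]
Final: pos=(49,-55), heading=90, 8 segment(s) drawn

Segment lengths:
  seg 1: (1,-7) -> (13,-7), length = 12
  seg 2: (13,-7) -> (13,-19), length = 12
  seg 3: (13,-19) -> (25,-19), length = 12
  seg 4: (25,-19) -> (25,-31), length = 12
  seg 5: (25,-31) -> (37,-31), length = 12
  seg 6: (37,-31) -> (37,-43), length = 12
  seg 7: (37,-43) -> (49,-43), length = 12
  seg 8: (49,-43) -> (49,-55), length = 12
Total = 96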